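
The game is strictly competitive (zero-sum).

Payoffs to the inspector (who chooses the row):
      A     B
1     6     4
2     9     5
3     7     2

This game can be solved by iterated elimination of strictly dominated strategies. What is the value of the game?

5

Column A is strictly dominated by B for the inspectee (4<6, 5<9, 2<7); eliminate A.
Row 3 is strictly dominated by row 1 (4>2); eliminate 3.
Row 1 is strictly dominated by row 2 (5>4); eliminate 1.
Only (2, B) remains, with payoff 5.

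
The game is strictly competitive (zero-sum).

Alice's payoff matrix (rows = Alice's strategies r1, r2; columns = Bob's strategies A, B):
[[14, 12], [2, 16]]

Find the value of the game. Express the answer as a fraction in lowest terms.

25/2

Row minima are 12 and 2, so Alice's maximin is 12; column maxima are 14 and 16, so Bob's minimax is 14. These differ, so the equilibrium is in mixed strategies.
Let Alice play r1 with probability p. Bob is indifferent when 14p + 2(1−p) = 12p + 16(1−p), giving p = 7/8.
Let Bob play A with probability q. Alice is indifferent when 14q + 12(1−q) = 2q + 16(1−q), giving q = 1/4.
The value is 14·(1/4) + (12)·(3/4) = 25/2.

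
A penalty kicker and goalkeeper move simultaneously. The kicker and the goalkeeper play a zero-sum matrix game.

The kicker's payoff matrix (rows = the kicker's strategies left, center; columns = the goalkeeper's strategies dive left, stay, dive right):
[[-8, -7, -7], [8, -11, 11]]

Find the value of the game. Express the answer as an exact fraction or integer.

-36/5

Column dive right is strictly dominated by dive left for the goalkeeper (it gives the kicker more in every row).
The remaining 2×2 game on (left, center) × (dive left, stay) has no saddle point. Let the kicker play left with probability p; indifference gives −8p + 8(1−p) = −7p − 11(1−p), so p = 19/20.
Similarly the goalkeeper's optimal q on dive left is 1/5, and the value is -8·(1/5) + (-7)·(4/5) = -36/5.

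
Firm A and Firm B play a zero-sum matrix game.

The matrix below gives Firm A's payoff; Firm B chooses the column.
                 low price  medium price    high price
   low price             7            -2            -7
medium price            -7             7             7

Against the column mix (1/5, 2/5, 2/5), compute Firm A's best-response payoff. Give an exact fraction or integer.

21/5

low price: (7)·(1/5) + (-2)·(2/5) + (-7)·(2/5) = -11/5.
medium price: (-7)·(1/5) + (7)·(2/5) + (7)·(2/5) = 21/5.
The best pure response is medium price with expected payoff 21/5.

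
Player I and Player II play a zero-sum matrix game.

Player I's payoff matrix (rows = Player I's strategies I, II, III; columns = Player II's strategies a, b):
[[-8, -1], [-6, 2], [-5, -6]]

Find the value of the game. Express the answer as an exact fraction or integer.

Row I is strictly dominated by row II, so Player I never plays it.
The remaining 2×2 game on (II, III) × (a, b) has no saddle point. Let Player I play II with probability p; indifference gives −6p − 5(1−p) = 2p − 6(1−p), so p = 1/9.
Similarly Player II's optimal q on a is 8/9, and the value is -6·(8/9) + (2)·(1/9) = -46/9.

-46/9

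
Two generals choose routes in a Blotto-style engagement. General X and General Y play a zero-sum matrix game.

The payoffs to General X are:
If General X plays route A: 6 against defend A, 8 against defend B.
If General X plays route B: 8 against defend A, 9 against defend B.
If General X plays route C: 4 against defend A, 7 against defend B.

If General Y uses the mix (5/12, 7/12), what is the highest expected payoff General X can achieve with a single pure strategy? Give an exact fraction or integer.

103/12

route A: (6)·(5/12) + (8)·(7/12) = 43/6.
route B: (8)·(5/12) + (9)·(7/12) = 103/12.
route C: (4)·(5/12) + (7)·(7/12) = 23/4.
The best pure response is route B with expected payoff 103/12.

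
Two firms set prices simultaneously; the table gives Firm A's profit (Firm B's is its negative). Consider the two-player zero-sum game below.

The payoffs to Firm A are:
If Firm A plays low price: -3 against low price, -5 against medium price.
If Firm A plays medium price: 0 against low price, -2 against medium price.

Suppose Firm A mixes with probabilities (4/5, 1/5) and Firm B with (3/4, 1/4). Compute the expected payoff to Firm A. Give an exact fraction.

-29/10

Against (3/4, 1/4), each row's expected payoff is low price: -7/2; medium price: -1/2.
Taking the (4/5, 1/5)-weighted average: (4/5)·(-7/2) + (1/5)·(-1/2) = -29/10.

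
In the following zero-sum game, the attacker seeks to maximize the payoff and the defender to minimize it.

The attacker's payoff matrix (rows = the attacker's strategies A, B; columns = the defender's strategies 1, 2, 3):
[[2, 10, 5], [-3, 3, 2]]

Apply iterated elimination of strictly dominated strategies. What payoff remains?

2

Row B is strictly dominated by row A (2>-3, 10>3, 5>2); eliminate B.
Column 3 is strictly dominated by 1 for the defender (2<5); eliminate 3.
Column 2 is strictly dominated by 1 for the defender (2<10); eliminate 2.
Only (A, 1) remains, with payoff 2.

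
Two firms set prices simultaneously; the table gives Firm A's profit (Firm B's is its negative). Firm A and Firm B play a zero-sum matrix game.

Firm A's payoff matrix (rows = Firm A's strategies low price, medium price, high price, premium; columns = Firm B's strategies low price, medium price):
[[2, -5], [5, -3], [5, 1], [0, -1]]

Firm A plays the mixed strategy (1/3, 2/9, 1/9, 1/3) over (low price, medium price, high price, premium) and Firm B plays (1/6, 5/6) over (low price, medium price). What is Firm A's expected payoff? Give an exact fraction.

Against (1/6, 5/6), each row's expected payoff is low price: -23/6; medium price: -5/3; high price: 5/3; premium: -5/6.
Taking the (1/3, 2/9, 1/9, 1/3)-weighted average: (1/3)·(-23/6) + (2/9)·(-5/3) + (1/9)·(5/3) + (1/3)·(-5/6) = -47/27.

-47/27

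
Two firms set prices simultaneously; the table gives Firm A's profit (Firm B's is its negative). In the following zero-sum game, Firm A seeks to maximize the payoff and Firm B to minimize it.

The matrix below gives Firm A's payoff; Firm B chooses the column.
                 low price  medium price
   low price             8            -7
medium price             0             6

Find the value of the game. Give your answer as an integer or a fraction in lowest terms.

16/7

Row minima are -7 and 0, so Firm A's maximin is 0; column maxima are 8 and 6, so Firm B's minimax is 6. These differ, so the equilibrium is in mixed strategies.
Let Firm A play low price with probability p. Firm B is indifferent when 8p = −7p + 6(1−p), giving p = 2/7.
Let Firm B play low price with probability q. Firm A is indifferent when 8q − 7(1−q) = 6(1−q), giving q = 13/21.
The value is 8·(13/21) + (-7)·(8/21) = 16/7.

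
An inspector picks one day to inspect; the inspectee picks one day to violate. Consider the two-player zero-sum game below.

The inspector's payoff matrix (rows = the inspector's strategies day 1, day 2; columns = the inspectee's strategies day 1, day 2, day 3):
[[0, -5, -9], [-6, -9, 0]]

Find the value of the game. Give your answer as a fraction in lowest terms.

Column day 1 is strictly dominated by day 2 for the inspectee (it gives the inspector more in every row).
The remaining 2×2 game on (day 1, day 2) × (day 2, day 3) has no saddle point. Let the inspector play day 1 with probability p; indifference gives −5p − 9(1−p) = −9p, so p = 9/13.
Similarly the inspectee's optimal q on day 2 is 9/13, and the value is -5·(9/13) + (-9)·(4/13) = -81/13.

-81/13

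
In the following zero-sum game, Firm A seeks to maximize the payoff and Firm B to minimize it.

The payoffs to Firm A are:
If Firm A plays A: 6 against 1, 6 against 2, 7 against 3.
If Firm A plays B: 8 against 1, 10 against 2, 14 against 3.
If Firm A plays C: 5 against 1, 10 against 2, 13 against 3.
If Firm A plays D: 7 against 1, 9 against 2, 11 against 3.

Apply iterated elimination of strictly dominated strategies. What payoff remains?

Row A is strictly dominated by row B (8>6, 10>6, 14>7); eliminate A.
Row D is strictly dominated by row B (8>7, 10>9, 14>11); eliminate D.
Column 2 is strictly dominated by 1 for Firm B (8<10, 5<10); eliminate 2.
Row C is strictly dominated by row B (8>5, 14>13); eliminate C.
Column 3 is strictly dominated by 1 for Firm B (8<14); eliminate 3.
Only (B, 1) remains, with payoff 8.

8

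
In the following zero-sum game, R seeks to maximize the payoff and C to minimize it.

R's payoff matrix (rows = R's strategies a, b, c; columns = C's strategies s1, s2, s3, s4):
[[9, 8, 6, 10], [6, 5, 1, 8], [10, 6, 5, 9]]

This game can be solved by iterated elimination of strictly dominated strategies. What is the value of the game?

Column s4 is strictly dominated by s2 for C (8<10, 5<8, 6<9); eliminate s4.
Column s1 is strictly dominated by s2 for C (8<9, 5<6, 6<10); eliminate s1.
Row c is strictly dominated by row a (8>6, 6>5); eliminate c.
Row b is strictly dominated by row a (8>5, 6>1); eliminate b.
Column s2 is strictly dominated by s3 for C (6<8); eliminate s2.
Only (a, s3) remains, with payoff 6.

6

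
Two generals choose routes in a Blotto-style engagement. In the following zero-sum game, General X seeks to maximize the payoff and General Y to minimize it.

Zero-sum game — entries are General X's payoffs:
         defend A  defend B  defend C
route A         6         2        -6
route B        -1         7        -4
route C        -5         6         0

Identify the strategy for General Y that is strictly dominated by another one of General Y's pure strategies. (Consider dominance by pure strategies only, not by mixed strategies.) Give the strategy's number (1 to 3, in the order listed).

General Y prefers columns that give General X less. Compare defend B with defend C: -6 < 2, -4 < 7, 0 < 6.
So defend C strictly dominates defend B for General Y; defend B is strictly dominated.

2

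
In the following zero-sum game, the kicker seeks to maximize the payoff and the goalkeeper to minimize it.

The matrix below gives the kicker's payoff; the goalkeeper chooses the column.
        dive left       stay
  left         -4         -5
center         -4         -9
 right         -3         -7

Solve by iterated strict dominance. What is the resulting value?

-5

Column dive left is strictly dominated by stay for the goalkeeper (-5<-4, -9<-4, -7<-3); eliminate dive left.
Row right is strictly dominated by row left (-5>-7); eliminate right.
Row center is strictly dominated by row left (-5>-9); eliminate center.
Only (left, stay) remains, with payoff -5.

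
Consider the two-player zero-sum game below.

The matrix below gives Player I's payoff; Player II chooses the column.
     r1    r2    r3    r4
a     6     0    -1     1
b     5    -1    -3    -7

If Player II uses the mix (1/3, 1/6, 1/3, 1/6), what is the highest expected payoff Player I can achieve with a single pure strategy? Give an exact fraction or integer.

11/6

a: (6)·(1/3) + (0)·(1/6) + (-1)·(1/3) + (1)·(1/6) = 11/6.
b: (5)·(1/3) + (-1)·(1/6) + (-3)·(1/3) + (-7)·(1/6) = -2/3.
The best pure response is a with expected payoff 11/6.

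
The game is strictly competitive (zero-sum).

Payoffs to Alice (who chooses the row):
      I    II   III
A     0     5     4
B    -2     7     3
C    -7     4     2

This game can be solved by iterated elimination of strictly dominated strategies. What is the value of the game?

Row C is strictly dominated by row A (0>-7, 5>4, 4>2); eliminate C.
Column III is strictly dominated by I for Bob (0<4, -2<3); eliminate III.
Column II is strictly dominated by I for Bob (0<5, -2<7); eliminate II.
Row B is strictly dominated by row A (0>-2); eliminate B.
Only (A, I) remains, with payoff 0.

0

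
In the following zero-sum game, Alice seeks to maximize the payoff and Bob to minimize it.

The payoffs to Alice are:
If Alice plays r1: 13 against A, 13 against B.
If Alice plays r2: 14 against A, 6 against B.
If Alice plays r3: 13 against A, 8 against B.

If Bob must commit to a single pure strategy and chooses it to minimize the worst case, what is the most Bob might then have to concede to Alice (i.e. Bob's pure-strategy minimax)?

13

The worst case (largest entry) in each column is A: 14, B: 13.
The best (smallest) of these is 13.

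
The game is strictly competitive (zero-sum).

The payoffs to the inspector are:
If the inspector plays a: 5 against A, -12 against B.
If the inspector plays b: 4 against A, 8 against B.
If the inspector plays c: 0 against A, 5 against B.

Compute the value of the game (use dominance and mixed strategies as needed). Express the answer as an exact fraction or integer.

88/21

Row c is strictly dominated by row b, so the inspector never plays it.
The remaining 2×2 game on (a, b) × (A, B) has no saddle point. Let the inspector play a with probability p; indifference gives 5p + 4(1−p) = −12p + 8(1−p), so p = 4/21.
Similarly the inspectee's optimal q on A is 20/21, and the value is 5·(20/21) + (-12)·(1/21) = 88/21.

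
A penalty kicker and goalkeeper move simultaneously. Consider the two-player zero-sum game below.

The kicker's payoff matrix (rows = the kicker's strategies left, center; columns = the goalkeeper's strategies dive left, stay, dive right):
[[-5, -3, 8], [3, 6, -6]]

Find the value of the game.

-3/11

Column stay is strictly dominated by dive left for the goalkeeper (it gives the kicker more in every row).
The remaining 2×2 game on (left, center) × (dive left, dive right) has no saddle point. Let the kicker play left with probability p; indifference gives −5p + 3(1−p) = 8p − 6(1−p), so p = 9/22.
Similarly the goalkeeper's optimal q on dive left is 7/11, and the value is -5·(7/11) + (8)·(4/11) = -3/11.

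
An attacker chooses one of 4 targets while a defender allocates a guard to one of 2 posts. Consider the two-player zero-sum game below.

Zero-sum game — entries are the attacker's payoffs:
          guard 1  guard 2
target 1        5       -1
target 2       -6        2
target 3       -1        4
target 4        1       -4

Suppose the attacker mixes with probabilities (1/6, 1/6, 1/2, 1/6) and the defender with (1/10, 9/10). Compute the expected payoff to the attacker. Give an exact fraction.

Against (1/10, 9/10), each row's expected payoff is target 1: -2/5; target 2: 6/5; target 3: 7/2; target 4: -7/2.
Taking the (1/6, 1/6, 1/2, 1/6)-weighted average: (1/6)·(-2/5) + (1/6)·(6/5) + (1/2)·(7/2) + (1/6)·(-7/2) = 13/10.

13/10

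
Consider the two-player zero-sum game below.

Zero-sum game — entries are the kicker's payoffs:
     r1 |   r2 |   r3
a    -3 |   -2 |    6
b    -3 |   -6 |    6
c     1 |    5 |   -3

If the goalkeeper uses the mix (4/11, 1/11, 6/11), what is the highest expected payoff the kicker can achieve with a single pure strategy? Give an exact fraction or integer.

a: (-3)·(4/11) + (-2)·(1/11) + (6)·(6/11) = 2.
b: (-3)·(4/11) + (-6)·(1/11) + (6)·(6/11) = 18/11.
c: (1)·(4/11) + (5)·(1/11) + (-3)·(6/11) = -9/11.
The best pure response is a with expected payoff 2.

2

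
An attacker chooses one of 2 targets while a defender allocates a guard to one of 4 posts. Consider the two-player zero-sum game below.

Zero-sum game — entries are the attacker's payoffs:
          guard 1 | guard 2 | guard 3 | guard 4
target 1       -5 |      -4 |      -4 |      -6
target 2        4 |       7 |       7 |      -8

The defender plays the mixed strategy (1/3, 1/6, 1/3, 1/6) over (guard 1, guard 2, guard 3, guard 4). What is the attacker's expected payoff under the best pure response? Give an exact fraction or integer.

target 1: (-5)·(1/3) + (-4)·(1/6) + (-4)·(1/3) + (-6)·(1/6) = -14/3.
target 2: (4)·(1/3) + (7)·(1/6) + (7)·(1/3) + (-8)·(1/6) = 7/2.
The best pure response is target 2 with expected payoff 7/2.

7/2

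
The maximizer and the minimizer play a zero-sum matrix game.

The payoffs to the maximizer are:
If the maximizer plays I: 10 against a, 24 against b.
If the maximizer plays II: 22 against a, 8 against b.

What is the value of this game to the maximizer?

16

Row minima are 10 and 8, so the maximizer's maximin is 10; column maxima are 22 and 24, so the minimizer's minimax is 22. These differ, so the equilibrium is in mixed strategies.
Let the maximizer play I with probability p. The minimizer is indifferent when 10p + 22(1−p) = 24p + 8(1−p), giving p = 1/2.
Let the minimizer play a with probability q. The maximizer is indifferent when 10q + 24(1−q) = 22q + 8(1−q), giving q = 4/7.
The value is 10·(4/7) + (24)·(3/7) = 16.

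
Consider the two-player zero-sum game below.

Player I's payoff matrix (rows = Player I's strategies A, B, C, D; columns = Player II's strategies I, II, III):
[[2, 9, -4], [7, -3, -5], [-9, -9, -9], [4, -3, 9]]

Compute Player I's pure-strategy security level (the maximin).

-3

The worst-case payoff for each row is A: -4, B: -5, C: -9, D: -3.
The best of these is -3.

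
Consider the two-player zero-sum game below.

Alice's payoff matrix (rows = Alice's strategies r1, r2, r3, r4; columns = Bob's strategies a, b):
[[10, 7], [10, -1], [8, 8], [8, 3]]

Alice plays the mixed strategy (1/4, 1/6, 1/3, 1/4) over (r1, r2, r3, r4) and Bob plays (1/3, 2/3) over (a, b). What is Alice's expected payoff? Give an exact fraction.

113/18

Against (1/3, 2/3), each row's expected payoff is r1: 8; r2: 8/3; r3: 8; r4: 14/3.
Taking the (1/4, 1/6, 1/3, 1/4)-weighted average: (1/4)·(8) + (1/6)·(8/3) + (1/3)·(8) + (1/4)·(14/3) = 113/18.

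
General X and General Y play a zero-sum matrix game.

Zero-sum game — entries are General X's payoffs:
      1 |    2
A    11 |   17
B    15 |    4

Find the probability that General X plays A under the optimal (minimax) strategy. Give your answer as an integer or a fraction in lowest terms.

Row minima are 11 and 4, so General X's maximin is 11; column maxima are 15 and 17, so General Y's minimax is 15. These differ, so the equilibrium is in mixed strategies.
Let General X play A with probability p. General Y is indifferent when 11p + 15(1−p) = 17p + 4(1−p), giving p = 11/17.

11/17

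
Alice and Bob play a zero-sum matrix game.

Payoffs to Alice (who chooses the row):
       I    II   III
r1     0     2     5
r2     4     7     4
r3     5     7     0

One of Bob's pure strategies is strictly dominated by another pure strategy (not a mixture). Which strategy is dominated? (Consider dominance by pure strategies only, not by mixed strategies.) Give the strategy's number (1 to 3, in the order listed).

Bob prefers columns that give Alice less. Compare II with I: 0 < 2, 4 < 7, 5 < 7.
So I strictly dominates II for Bob; II is strictly dominated.

2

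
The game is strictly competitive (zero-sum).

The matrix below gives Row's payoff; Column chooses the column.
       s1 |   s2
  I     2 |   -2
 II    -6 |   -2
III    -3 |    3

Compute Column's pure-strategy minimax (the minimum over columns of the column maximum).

The worst case (largest entry) in each column is s1: 2, s2: 3.
The best (smallest) of these is 2.

2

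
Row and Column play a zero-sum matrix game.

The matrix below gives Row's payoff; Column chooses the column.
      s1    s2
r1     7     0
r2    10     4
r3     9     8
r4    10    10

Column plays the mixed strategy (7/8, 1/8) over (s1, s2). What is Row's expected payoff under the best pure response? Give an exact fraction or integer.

r1: (7)·(7/8) + (0)·(1/8) = 49/8.
r2: (10)·(7/8) + (4)·(1/8) = 37/4.
r3: (9)·(7/8) + (8)·(1/8) = 71/8.
r4: (10)·(7/8) + (10)·(1/8) = 10.
The best pure response is r4 with expected payoff 10.

10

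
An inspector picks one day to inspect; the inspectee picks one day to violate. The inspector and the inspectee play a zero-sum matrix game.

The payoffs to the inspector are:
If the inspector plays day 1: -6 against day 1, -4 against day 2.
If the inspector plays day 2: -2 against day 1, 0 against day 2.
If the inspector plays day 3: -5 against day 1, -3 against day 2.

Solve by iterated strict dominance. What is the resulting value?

-2

Row day 3 is strictly dominated by row day 2 (-2>-5, 0>-3); eliminate day 3.
Column day 2 is strictly dominated by day 1 for the inspectee (-6<-4, -2<0); eliminate day 2.
Row day 1 is strictly dominated by row day 2 (-2>-6); eliminate day 1.
Only (day 2, day 1) remains, with payoff -2.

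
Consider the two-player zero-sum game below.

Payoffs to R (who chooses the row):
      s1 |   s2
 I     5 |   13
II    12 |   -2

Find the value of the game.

83/11

Row minima are 5 and -2, so R's maximin is 5; column maxima are 12 and 13, so C's minimax is 12. These differ, so the equilibrium is in mixed strategies.
Let R play I with probability p. C is indifferent when 5p + 12(1−p) = 13p − 2(1−p), giving p = 7/11.
Let C play s1 with probability q. R is indifferent when 5q + 13(1−q) = 12q − 2(1−q), giving q = 15/22.
The value is 5·(15/22) + (13)·(7/22) = 83/11.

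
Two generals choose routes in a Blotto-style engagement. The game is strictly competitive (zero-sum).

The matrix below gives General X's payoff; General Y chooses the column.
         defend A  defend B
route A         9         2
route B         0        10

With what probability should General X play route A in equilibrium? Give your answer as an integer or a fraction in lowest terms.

Row minima are 2 and 0, so General X's maximin is 2; column maxima are 9 and 10, so General Y's minimax is 9. These differ, so the equilibrium is in mixed strategies.
Let General X play route A with probability p. General Y is indifferent when 9p = 2p + 10(1−p), giving p = 10/17.

10/17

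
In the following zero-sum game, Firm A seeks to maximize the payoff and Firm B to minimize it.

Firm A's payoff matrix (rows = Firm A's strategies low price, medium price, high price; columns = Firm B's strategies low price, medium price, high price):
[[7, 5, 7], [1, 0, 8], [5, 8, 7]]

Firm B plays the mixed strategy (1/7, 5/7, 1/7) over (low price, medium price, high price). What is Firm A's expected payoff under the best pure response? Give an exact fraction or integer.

low price: (7)·(1/7) + (5)·(5/7) + (7)·(1/7) = 39/7.
medium price: (1)·(1/7) + (0)·(5/7) + (8)·(1/7) = 9/7.
high price: (5)·(1/7) + (8)·(5/7) + (7)·(1/7) = 52/7.
The best pure response is high price with expected payoff 52/7.

52/7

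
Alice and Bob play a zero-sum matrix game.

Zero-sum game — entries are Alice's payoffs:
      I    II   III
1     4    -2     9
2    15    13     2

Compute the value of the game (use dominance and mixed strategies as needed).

11/2

Column I is strictly dominated by II for Bob (it gives Alice more in every row).
The remaining 2×2 game on (1, 2) × (II, III) has no saddle point. Let Alice play 1 with probability p; indifference gives −2p + 13(1−p) = 9p + 2(1−p), so p = 1/2.
Similarly Bob's optimal q on II is 7/22, and the value is -2·(7/22) + (9)·(15/22) = 11/2.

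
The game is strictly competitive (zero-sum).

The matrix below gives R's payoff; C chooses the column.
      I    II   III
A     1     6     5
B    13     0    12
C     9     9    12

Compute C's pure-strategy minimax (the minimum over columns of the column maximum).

9

The worst case (largest entry) in each column is I: 13, II: 9, III: 12.
The best (smallest) of these is 9.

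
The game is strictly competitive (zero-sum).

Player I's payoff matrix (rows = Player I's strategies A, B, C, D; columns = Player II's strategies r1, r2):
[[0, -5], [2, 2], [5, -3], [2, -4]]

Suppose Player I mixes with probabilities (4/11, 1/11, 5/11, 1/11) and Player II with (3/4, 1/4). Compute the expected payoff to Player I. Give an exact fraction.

Against (3/4, 1/4), each row's expected payoff is A: -5/4; B: 2; C: 3; D: 1/2.
Taking the (4/11, 1/11, 5/11, 1/11)-weighted average: (4/11)·(-5/4) + (1/11)·(2) + (5/11)·(3) + (1/11)·(1/2) = 25/22.

25/22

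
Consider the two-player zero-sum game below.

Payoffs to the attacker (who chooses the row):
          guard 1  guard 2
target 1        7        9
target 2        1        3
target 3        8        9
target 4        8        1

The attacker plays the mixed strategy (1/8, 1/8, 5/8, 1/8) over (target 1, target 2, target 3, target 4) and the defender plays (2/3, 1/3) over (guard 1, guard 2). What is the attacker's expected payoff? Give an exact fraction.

Against (2/3, 1/3), each row's expected payoff is target 1: 23/3; target 2: 5/3; target 3: 25/3; target 4: 17/3.
Taking the (1/8, 1/8, 5/8, 1/8)-weighted average: (1/8)·(23/3) + (1/8)·(5/3) + (5/8)·(25/3) + (1/8)·(17/3) = 85/12.

85/12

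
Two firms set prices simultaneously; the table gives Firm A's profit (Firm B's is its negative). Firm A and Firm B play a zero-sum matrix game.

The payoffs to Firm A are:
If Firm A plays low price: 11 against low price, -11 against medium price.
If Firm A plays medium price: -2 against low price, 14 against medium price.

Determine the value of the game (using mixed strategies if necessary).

66/19

Row minima are -11 and -2, so Firm A's maximin is -2; column maxima are 11 and 14, so Firm B's minimax is 11. These differ, so the equilibrium is in mixed strategies.
Let Firm A play low price with probability p. Firm B is indifferent when 11p − 2(1−p) = −11p + 14(1−p), giving p = 8/19.
Let Firm B play low price with probability q. Firm A is indifferent when 11q − 11(1−q) = −2q + 14(1−q), giving q = 25/38.
The value is 11·(25/38) + (-11)·(13/38) = 66/19.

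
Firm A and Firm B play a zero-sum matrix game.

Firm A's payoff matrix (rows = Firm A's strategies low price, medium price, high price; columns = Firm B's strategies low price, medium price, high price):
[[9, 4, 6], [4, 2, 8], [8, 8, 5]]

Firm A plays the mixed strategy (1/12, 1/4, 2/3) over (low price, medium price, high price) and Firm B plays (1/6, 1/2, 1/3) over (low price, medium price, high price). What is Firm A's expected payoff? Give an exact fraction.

149/24

Against (1/6, 1/2, 1/3), each row's expected payoff is low price: 11/2; medium price: 13/3; high price: 7.
Taking the (1/12, 1/4, 2/3)-weighted average: (1/12)·(11/2) + (1/4)·(13/3) + (2/3)·(7) = 149/24.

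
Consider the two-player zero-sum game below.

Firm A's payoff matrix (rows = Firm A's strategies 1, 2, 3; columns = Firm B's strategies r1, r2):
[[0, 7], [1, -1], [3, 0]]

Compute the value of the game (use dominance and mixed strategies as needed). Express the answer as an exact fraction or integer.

Row 2 is strictly dominated by row 3, so Firm A never plays it.
The remaining 2×2 game on (1, 3) × (r1, r2) has no saddle point. Let Firm A play 1 with probability p; indifference gives 3(1−p) = 7p, so p = 3/10.
Similarly Firm B's optimal q on r1 is 7/10, and the value is 0·(7/10) + (7)·(3/10) = 21/10.

21/10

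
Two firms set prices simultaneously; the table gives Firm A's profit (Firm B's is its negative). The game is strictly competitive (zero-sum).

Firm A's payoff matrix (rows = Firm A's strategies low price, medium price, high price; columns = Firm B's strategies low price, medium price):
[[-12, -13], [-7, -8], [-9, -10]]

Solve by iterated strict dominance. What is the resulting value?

Column low price is strictly dominated by medium price for Firm B (-13<-12, -8<-7, -10<-9); eliminate low price.
Row high price is strictly dominated by row medium price (-8>-10); eliminate high price.
Row low price is strictly dominated by row medium price (-8>-13); eliminate low price.
Only (medium price, medium price) remains, with payoff -8.

-8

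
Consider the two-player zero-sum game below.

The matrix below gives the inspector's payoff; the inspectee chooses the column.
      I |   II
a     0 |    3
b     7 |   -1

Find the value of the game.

21/11

Row minima are 0 and -1, so the inspector's maximin is 0; column maxima are 7 and 3, so the inspectee's minimax is 3. These differ, so the equilibrium is in mixed strategies.
Let the inspector play a with probability p. The inspectee is indifferent when 7(1−p) = 3p − (1−p), giving p = 8/11.
Let the inspectee play I with probability q. The inspector is indifferent when 3(1−q) = 7q − (1−q), giving q = 4/11.
The value is 0·(4/11) + (3)·(7/11) = 21/11.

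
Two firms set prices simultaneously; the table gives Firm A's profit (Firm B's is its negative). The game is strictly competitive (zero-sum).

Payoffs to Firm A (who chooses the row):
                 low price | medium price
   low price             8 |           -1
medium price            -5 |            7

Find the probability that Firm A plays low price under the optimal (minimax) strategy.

4/7

Row minima are -1 and -5, so Firm A's maximin is -1; column maxima are 8 and 7, so Firm B's minimax is 7. These differ, so the equilibrium is in mixed strategies.
Let Firm A play low price with probability p. Firm B is indifferent when 8p − 5(1−p) = −p + 7(1−p), giving p = 4/7.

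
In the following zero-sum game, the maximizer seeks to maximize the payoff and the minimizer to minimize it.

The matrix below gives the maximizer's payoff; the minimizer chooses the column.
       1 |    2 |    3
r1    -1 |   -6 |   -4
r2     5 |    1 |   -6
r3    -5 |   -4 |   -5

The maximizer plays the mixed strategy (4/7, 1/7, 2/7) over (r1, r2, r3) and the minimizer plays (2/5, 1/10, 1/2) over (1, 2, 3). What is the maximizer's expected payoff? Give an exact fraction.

Against (2/5, 1/10, 1/2), each row's expected payoff is r1: -3; r2: -9/10; r3: -49/10.
Taking the (4/7, 1/7, 2/7)-weighted average: (4/7)·(-3) + (1/7)·(-9/10) + (2/7)·(-49/10) = -227/70.

-227/70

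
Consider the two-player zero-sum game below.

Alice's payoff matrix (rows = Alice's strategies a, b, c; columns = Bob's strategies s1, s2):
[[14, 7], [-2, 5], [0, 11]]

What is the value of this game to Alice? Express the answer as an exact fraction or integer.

Row b is strictly dominated by row c, so Alice never plays it.
The remaining 2×2 game on (a, c) × (s1, s2) has no saddle point. Let Alice play a with probability p; indifference gives 14p = 7p + 11(1−p), so p = 11/18.
Similarly Bob's optimal q on s1 is 2/9, and the value is 14·(2/9) + (7)·(7/9) = 77/9.

77/9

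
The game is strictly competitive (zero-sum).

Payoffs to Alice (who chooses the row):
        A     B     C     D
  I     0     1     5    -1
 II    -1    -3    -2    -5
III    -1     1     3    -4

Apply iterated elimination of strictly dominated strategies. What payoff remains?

Column B is strictly dominated by D for Bob (-1<1, -5<-3, -4<1); eliminate B.
Row III is strictly dominated by row I (0>-1, 5>3, -1>-4); eliminate III.
Column C is strictly dominated by D for Bob (-1<5, -5<-2); eliminate C.
Column A is strictly dominated by D for Bob (-1<0, -5<-1); eliminate A.
Row II is strictly dominated by row I (-1>-5); eliminate II.
Only (I, D) remains, with payoff -1.

-1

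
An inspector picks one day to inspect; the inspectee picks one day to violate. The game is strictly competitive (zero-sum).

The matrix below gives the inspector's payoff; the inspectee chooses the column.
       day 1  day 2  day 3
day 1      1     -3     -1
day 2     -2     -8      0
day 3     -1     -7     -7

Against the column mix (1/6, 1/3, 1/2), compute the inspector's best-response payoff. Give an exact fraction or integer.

-4/3

day 1: (1)·(1/6) + (-3)·(1/3) + (-1)·(1/2) = -4/3.
day 2: (-2)·(1/6) + (-8)·(1/3) + (0)·(1/2) = -3.
day 3: (-1)·(1/6) + (-7)·(1/3) + (-7)·(1/2) = -6.
The best pure response is day 1 with expected payoff -4/3.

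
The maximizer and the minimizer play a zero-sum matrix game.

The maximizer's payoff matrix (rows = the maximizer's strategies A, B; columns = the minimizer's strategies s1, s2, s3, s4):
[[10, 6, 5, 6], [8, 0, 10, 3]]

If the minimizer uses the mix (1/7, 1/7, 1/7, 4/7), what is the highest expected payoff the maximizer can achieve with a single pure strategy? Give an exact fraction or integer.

45/7

A: (10)·(1/7) + (6)·(1/7) + (5)·(1/7) + (6)·(4/7) = 45/7.
B: (8)·(1/7) + (0)·(1/7) + (10)·(1/7) + (3)·(4/7) = 30/7.
The best pure response is A with expected payoff 45/7.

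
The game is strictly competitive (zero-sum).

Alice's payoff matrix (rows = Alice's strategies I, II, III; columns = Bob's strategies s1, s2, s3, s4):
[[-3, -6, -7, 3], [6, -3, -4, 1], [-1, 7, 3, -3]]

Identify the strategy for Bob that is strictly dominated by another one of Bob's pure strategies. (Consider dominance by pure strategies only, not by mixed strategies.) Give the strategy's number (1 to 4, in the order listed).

Bob prefers columns that give Alice less. Compare s2 with s3: -7 < -6, -4 < -3, 3 < 7.
So s3 strictly dominates s2 for Bob; s2 is strictly dominated.

2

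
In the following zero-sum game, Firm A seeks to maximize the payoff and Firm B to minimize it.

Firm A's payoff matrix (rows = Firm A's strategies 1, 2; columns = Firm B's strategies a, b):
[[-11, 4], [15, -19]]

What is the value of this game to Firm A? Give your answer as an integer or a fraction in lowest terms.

-149/49

Row minima are -11 and -19, so Firm A's maximin is -11; column maxima are 15 and 4, so Firm B's minimax is 4. These differ, so the equilibrium is in mixed strategies.
Let Firm A play 1 with probability p. Firm B is indifferent when −11p + 15(1−p) = 4p − 19(1−p), giving p = 34/49.
Let Firm B play a with probability q. Firm A is indifferent when −11q + 4(1−q) = 15q − 19(1−q), giving q = 23/49.
The value is -11·(23/49) + (4)·(26/49) = -149/49.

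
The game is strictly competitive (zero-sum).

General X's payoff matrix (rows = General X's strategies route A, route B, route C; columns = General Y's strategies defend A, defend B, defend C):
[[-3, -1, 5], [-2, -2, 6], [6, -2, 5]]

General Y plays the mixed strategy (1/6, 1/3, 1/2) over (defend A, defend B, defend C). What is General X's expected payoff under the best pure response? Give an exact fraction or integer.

17/6

route A: (-3)·(1/6) + (-1)·(1/3) + (5)·(1/2) = 5/3.
route B: (-2)·(1/6) + (-2)·(1/3) + (6)·(1/2) = 2.
route C: (6)·(1/6) + (-2)·(1/3) + (5)·(1/2) = 17/6.
The best pure response is route C with expected payoff 17/6.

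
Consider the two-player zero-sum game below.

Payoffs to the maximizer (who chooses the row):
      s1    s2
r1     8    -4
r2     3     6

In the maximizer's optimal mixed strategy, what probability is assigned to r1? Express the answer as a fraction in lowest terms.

1/5

Row minima are -4 and 3, so the maximizer's maximin is 3; column maxima are 8 and 6, so the minimizer's minimax is 6. These differ, so the equilibrium is in mixed strategies.
Let the maximizer play r1 with probability p. The minimizer is indifferent when 8p + 3(1−p) = −4p + 6(1−p), giving p = 1/5.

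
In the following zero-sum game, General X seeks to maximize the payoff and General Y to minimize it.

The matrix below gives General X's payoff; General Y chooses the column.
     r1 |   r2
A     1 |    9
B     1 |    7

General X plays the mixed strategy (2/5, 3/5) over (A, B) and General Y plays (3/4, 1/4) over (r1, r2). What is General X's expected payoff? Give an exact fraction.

Against (3/4, 1/4), each row's expected payoff is A: 3; B: 5/2.
Taking the (2/5, 3/5)-weighted average: (2/5)·(3) + (3/5)·(5/2) = 27/10.

27/10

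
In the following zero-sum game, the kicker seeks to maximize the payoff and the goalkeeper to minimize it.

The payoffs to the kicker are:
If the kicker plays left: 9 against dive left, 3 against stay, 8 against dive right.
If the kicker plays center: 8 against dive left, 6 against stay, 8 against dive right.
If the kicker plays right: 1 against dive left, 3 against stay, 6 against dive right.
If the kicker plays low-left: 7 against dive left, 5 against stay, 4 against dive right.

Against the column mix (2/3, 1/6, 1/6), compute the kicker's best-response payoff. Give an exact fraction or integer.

47/6

left: (9)·(2/3) + (3)·(1/6) + (8)·(1/6) = 47/6.
center: (8)·(2/3) + (6)·(1/6) + (8)·(1/6) = 23/3.
right: (1)·(2/3) + (3)·(1/6) + (6)·(1/6) = 13/6.
low-left: (7)·(2/3) + (5)·(1/6) + (4)·(1/6) = 37/6.
The best pure response is left with expected payoff 47/6.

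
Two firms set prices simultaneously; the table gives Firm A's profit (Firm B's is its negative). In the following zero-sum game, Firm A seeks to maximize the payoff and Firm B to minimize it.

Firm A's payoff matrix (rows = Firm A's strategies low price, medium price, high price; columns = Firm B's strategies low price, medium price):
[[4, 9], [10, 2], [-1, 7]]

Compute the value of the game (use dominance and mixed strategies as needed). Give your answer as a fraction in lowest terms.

Row high price is strictly dominated by row low price, so Firm A never plays it.
The remaining 2×2 game on (low price, medium price) × (low price, medium price) has no saddle point. Let Firm A play low price with probability p; indifference gives 4p + 10(1−p) = 9p + 2(1−p), so p = 8/13.
Similarly Firm B's optimal q on low price is 7/13, and the value is 4·(7/13) + (9)·(6/13) = 82/13.

82/13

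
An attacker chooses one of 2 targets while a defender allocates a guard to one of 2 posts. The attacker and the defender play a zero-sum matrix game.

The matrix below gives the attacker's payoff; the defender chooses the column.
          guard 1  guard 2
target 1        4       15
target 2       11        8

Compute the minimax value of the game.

19/2

Row minima are 4 and 8, so the attacker's maximin is 8; column maxima are 11 and 15, so the defender's minimax is 11. These differ, so the equilibrium is in mixed strategies.
Let the attacker play target 1 with probability p. The defender is indifferent when 4p + 11(1−p) = 15p + 8(1−p), giving p = 3/14.
Let the defender play guard 1 with probability q. The attacker is indifferent when 4q + 15(1−q) = 11q + 8(1−q), giving q = 1/2.
The value is 4·(1/2) + (15)·(1/2) = 19/2.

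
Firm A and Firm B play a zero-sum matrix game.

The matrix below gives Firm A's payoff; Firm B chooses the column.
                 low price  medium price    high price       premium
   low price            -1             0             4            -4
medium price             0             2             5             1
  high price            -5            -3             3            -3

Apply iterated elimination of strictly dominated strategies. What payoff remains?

Column high price is strictly dominated by low price for Firm B (-1<4, 0<5, -5<3); eliminate high price.
Column medium price is strictly dominated by low price for Firm B (-1<0, 0<2, -5<-3); eliminate medium price.
Row low price is strictly dominated by row medium price (0>-1, 1>-4); eliminate low price.
Column premium is strictly dominated by low price for Firm B (0<1, -5<-3); eliminate premium.
Row high price is strictly dominated by row medium price (0>-5); eliminate high price.
Only (medium price, low price) remains, with payoff 0.

0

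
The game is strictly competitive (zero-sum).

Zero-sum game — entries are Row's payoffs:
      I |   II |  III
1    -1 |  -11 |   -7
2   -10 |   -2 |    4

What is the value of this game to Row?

-6

Column III is strictly dominated by II for Column (it gives Row more in every row).
The remaining 2×2 game on (1, 2) × (I, II) has no saddle point. Let Row play 1 with probability p; indifference gives −p − 10(1−p) = −11p − 2(1−p), so p = 4/9.
Similarly Column's optimal q on I is 1/2, and the value is -1·(1/2) + (-11)·(1/2) = -6.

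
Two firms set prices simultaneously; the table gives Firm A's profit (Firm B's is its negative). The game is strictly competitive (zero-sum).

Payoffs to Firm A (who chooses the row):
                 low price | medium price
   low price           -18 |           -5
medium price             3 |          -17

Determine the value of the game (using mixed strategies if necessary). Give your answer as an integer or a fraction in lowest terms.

Row minima are -18 and -17, so Firm A's maximin is -17; column maxima are 3 and -5, so Firm B's minimax is -5. These differ, so the equilibrium is in mixed strategies.
Let Firm A play low price with probability p. Firm B is indifferent when −18p + 3(1−p) = −5p − 17(1−p), giving p = 20/33.
Let Firm B play low price with probability q. Firm A is indifferent when −18q − 5(1−q) = 3q − 17(1−q), giving q = 4/11.
The value is -18·(4/11) + (-5)·(7/11) = -107/11.

-107/11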